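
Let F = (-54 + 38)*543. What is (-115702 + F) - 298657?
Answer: -423047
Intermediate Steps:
F = -8688 (F = -16*543 = -8688)
(-115702 + F) - 298657 = (-115702 - 8688) - 298657 = -124390 - 298657 = -423047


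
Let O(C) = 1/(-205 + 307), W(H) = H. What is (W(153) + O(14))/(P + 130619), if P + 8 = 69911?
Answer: 15607/20453244 ≈ 0.00076306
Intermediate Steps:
P = 69903 (P = -8 + 69911 = 69903)
O(C) = 1/102
(W(153) + O(14))/(P + 130619) = (153 + 1/102)/(69903 + 130619) = (15607/102)/200522 = (15607/102)*(1/200522) = 15607/20453244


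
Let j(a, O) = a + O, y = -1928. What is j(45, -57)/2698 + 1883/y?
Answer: -2551735/2600872 ≈ -0.98111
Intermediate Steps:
j(a, O) = O + a
j(45, -57)/2698 + 1883/y = (-57 + 45)/2698 + 1883/(-1928) = -12*1/2698 + 1883*(-1/1928) = -6/1349 - 1883/1928 = -2551735/2600872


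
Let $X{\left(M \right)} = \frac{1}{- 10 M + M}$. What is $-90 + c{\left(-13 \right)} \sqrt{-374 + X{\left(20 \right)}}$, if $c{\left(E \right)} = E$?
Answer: $-90 - \frac{13 i \sqrt{336605}}{30} \approx -90.0 - 251.41 i$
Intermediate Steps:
$X{\left(M \right)} = - \frac{1}{9 M}$ ($X{\left(M \right)} = \frac{1}{\left(-9\right) M} = - \frac{1}{9 M}$)
$-90 + c{\left(-13 \right)} \sqrt{-374 + X{\left(20 \right)}} = -90 - 13 \sqrt{-374 - \frac{1}{9 \cdot 20}} = -90 - 13 \sqrt{-374 - \frac{1}{180}} = -90 - 13 \sqrt{- \frac{67321}{180}} = -90 - 13 \frac{i \sqrt{336605}}{30} = -90 - \frac{13 i \sqrt{336605}}{30}$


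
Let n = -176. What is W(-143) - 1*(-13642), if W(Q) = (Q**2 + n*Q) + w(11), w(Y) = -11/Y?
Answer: 59258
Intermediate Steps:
W(Q) = -1 + Q**2 - 176*Q (W(Q) = (Q**2 - 176*Q) - 11/11 = (Q**2 - 176*Q) - 11*1/11 = (Q**2 - 176*Q) - 1 = -1 + Q**2 - 176*Q)
W(-143) - 1*(-13642) = (-1 + (-143)**2 - 176*(-143)) - 1*(-13642) = (-1 + 20449 + 25168) + 13642 = 45616 + 13642 = 59258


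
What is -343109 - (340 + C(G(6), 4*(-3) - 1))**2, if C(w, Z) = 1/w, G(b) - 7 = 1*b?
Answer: -77530662/169 ≈ -4.5876e+5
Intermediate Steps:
G(b) = 7 + b (G(b) = 7 + 1*b = 7 + b)
-343109 - (340 + C(G(6), 4*(-3) - 1))**2 = -343109 - (340 + 1/(7 + 6))**2 = -343109 - (340 + 1/13)**2 = -343109 - (4421/13)**2 = -343109 - 1*19545241/169 = -343109 - 19545241/169 = -77530662/169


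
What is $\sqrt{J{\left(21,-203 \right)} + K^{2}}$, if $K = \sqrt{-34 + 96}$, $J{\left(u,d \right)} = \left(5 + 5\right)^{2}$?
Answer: $9 \sqrt{2} \approx 12.728$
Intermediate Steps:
$J{\left(u,d \right)} = 100$ ($J{\left(u,d \right)} = 10^{2} = 100$)
$K = \sqrt{62} \approx 7.874$
$\sqrt{J{\left(21,-203 \right)} + K^{2}} = \sqrt{100 + \left(\sqrt{62}\right)^{2}} = \sqrt{100 + 62} = \sqrt{162} = 9 \sqrt{2}$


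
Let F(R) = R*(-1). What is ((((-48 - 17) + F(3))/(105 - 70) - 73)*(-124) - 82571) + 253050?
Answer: 6292017/35 ≈ 1.7977e+5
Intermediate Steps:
F(R) = -R
((((-48 - 17) + F(3))/(105 - 70) - 73)*(-124) - 82571) + 253050 = ((((-48 - 17) - 1*3)/(105 - 70) - 73)*(-124) - 82571) + 253050 = (((-65 - 3)/35 - 73)*(-124) - 82571) + 253050 = ((-68*1/35 - 73)*(-124) - 82571) + 253050 = ((-68/35 - 73)*(-124) - 82571) + 253050 = (-2623/35*(-124) - 82571) + 253050 = (325252/35 - 82571) + 253050 = -2564733/35 + 253050 = 6292017/35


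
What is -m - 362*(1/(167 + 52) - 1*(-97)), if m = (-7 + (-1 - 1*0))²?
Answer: -7704344/219 ≈ -35180.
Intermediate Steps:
m = 64 (m = (-7 + (-1 + 0))² = (-7 - 1)² = (-8)² = 64)
-m - 362*(1/(167 + 52) - 1*(-97)) = -1*64 - 362*(1/(167 + 52) - 1*(-97)) = -64 - 362*(1/219 + 97) = -64 - 362*21244/219 = -64 - 7690328/219 = -7704344/219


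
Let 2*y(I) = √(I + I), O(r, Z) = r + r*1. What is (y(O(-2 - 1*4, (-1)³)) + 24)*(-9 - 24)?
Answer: -792 - 33*I*√6 ≈ -792.0 - 80.833*I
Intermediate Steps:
O(r, Z) = 2*r (O(r, Z) = r + r = 2*r)
y(I) = √2*√I/2 (y(I) = √(I + I)/2 = √(2*I)/2 = (√2*√I)/2 = √2*√I/2)
(y(O(-2 - 1*4, (-1)³)) + 24)*(-9 - 24) = (√2*√(2*(-2 - 1*4))/2 + 24)*(-9 - 24) = (√2*√(2*(-2 - 4))/2 + 24)*(-33) = (√2*√(2*(-6))/2 + 24)*(-33) = (√2*√(-12)/2 + 24)*(-33) = (√2*(2*I*√3)/2 + 24)*(-33) = (I*√6 + 24)*(-33) = (24 + I*√6)*(-33) = -792 - 33*I*√6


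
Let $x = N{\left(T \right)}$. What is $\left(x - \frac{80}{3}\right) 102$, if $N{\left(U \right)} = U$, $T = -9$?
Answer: $-3638$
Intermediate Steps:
$x = -9$
$\left(x - \frac{80}{3}\right) 102 = \left(-9 - \frac{80}{3}\right) 102 = \left(- \frac{107}{3}\right) 102 = -3638$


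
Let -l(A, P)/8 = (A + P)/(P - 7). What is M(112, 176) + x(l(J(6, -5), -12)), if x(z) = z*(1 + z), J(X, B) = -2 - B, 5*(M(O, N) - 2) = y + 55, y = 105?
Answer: 16090/361 ≈ 44.571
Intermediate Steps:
M(O, N) = 34 (M(O, N) = 2 + (105 + 55)/5 = 2 + (1/5)*160 = 2 + 32 = 34)
l(A, P) = -8*(A + P)/(-7 + P) (l(A, P) = -8*(A + P)/(P - 7) = -8*(A + P)/(-7 + P))
M(112, 176) + x(l(J(6, -5), -12)) = 34 + (8*(-(-2 - 1*(-5)) - 1*(-12))/(-7 - 12))*(1 + 8*(-(-2 - 1*(-5)) - 1*(-12))/(-7 - 12)) = 34 + (8*(-(-2 + 5) + 12)/(-19))*(1 + 8*(-(-2 + 5) + 12)/(-19)) = 34 + (8*(-1/19)*(-1*3 + 12))*(1 + 8*(-1/19)*(-1*3 + 12)) = 34 + (8*(-1/19)*(-3 + 12))*(1 + 8*(-1/19)*(-3 + 12)) = 34 + (8*(-1/19)*9)*(1 + 8*(-1/19)*9) = 34 - 72*(1 - 72/19)/19 = 34 - 72/19*(-53/19) = 34 + 3816/361 = 16090/361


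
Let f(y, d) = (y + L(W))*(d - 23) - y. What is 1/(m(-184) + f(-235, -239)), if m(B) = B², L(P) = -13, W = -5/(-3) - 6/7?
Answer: 1/99067 ≈ 1.0094e-5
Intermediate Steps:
W = 17/21 (W = -5*(-⅓) - 6*⅐ = 5/3 - 6/7 = 17/21 ≈ 0.80952)
f(y, d) = -y + (-23 + d)*(-13 + y) (f(y, d) = (y - 13)*(d - 23) - y = (-13 + y)*(-23 + d) - y = (-23 + d)*(-13 + y) - y = -y + (-23 + d)*(-13 + y))
1/(m(-184) + f(-235, -239)) = 1/((-184)² + (299 - 24*(-235) - 13*(-239) - 239*(-235))) = 1/(33856 + (299 + 5640 + 3107 + 56165)) = 1/(33856 + 65211) = 1/99067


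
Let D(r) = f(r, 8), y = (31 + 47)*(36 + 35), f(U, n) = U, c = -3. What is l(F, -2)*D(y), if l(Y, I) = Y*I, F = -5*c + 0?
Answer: -166140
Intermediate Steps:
F = 15 (F = -5*(-3) + 0 = 15 + 0 = 15)
l(Y, I) = I*Y
y = 5538 (y = 78*71 = 5538)
D(r) = r
l(F, -2)*D(y) = -2*15*5538 = -30*5538 = -166140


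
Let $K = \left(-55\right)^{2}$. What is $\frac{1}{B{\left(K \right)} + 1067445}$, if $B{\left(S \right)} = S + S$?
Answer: $\frac{1}{1073495} \approx 9.3154 \cdot 10^{-7}$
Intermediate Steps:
$K = 3025$
$B{\left(S \right)} = 2 S$
$\frac{1}{B{\left(K \right)} + 1067445} = \frac{1}{2 \cdot 3025 + 1067445} = \frac{1}{6050 + 1067445} = \frac{1}{1073495}$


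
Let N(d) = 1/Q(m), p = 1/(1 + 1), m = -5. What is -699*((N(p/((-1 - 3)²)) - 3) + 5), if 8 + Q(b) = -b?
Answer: -1165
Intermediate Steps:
Q(b) = -8 - b
p = ½ (p = 1/2 = ½ ≈ 0.50000)
N(d) = -⅓ (N(d) = 1/(-8 - 1*(-5)) = 1/(-8 + 5) = 1/(-3) = -⅓)
-699*((N(p/((-1 - 3)²)) - 3) + 5) = -699*((-⅓ - 3) + 5) = -699*(-10/3 + 5) = -699*5/3 = -1165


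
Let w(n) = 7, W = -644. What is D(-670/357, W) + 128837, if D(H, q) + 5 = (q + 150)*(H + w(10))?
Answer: 45089498/357 ≈ 1.2630e+5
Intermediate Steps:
D(H, q) = -5 + (7 + H)*(150 + q) (D(H, q) = -5 + (q + 150)*(H + 7) = -5 + (150 + q)*(7 + H) = -5 + (7 + H)*(150 + q))
D(-670/357, W) + 128837 = (1045 + 7*(-644) + 150*(-670/357) - 670/357*(-644)) + 128837 = (1045 - 4508 + 150*(-670*1/357) - 670*1/357*(-644)) + 128837 = (1045 - 4508 + 150*(-670/357) - 670/357*(-644)) + 128837 = (1045 - 4508 - 33500/119 + 61640/51) + 128837 = -905311/357 + 128837 = 45089498/357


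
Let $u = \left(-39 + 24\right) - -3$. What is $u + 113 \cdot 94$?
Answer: $10610$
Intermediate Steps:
$u = -12$ ($u = -15 + 3 = -12$)
$u + 113 \cdot 94 = -12 + 113 \cdot 94 = -12 + 10622 = 10610$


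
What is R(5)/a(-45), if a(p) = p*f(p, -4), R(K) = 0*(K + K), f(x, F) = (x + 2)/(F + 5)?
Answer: 0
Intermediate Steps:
f(x, F) = (2 + x)/(5 + F)
R(K) = 0 (R(K) = 0*(2*K) = 0)
a(p) = p*(2 + p) (a(p) = p*((2 + p)/(5 - 4)) = p*((2 + p)/1) = p*(1*(2 + p)) = p*(2 + p))
R(5)/a(-45) = 0/((-45*(2 - 45))) = 0/((-45*(-43))) = 0/1935 = 0*(1/1935) = 0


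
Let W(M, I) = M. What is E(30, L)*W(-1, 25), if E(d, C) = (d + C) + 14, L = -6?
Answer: -38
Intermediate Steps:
E(d, C) = 14 + C + d (E(d, C) = (C + d) + 14 = 14 + C + d)
E(30, L)*W(-1, 25) = (14 - 6 + 30)*(-1) = 38*(-1) = -38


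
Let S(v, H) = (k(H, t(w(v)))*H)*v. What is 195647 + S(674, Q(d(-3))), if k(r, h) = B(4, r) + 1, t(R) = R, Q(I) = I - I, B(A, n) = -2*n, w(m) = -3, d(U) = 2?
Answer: 195647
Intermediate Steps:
Q(I) = 0
k(r, h) = 1 - 2*r (k(r, h) = -2*r + 1 = 1 - 2*r)
S(v, H) = H*v*(1 - 2*H) (S(v, H) = ((1 - 2*H)*H)*v = (H*(1 - 2*H))*v = H*v*(1 - 2*H))
195647 + S(674, Q(d(-3))) = 195647 + 0*674*(1 - 2*0) = 195647 + 0*674*(1 + 0) = 195647 + 0*674*1 = 195647 + 0 = 195647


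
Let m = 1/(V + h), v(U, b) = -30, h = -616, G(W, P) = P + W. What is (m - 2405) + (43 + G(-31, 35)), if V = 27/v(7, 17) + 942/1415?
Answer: -4112220424/1743943 ≈ -2358.0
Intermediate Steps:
V = -663/2830 (V = 27/(-30) + 942/1415 = 27*(-1/30) + 942*(1/1415) = -9/10 + 942/1415 = -663/2830 ≈ -0.23428)
m = -2830/1743943 (m = 1/(-663/2830 - 616) = 1/(-1743943/2830) = -2830/1743943 ≈ -0.0016228)
(m - 2405) + (43 + G(-31, 35)) = (-2830/1743943 - 2405) + (43 + (35 - 31)) = -4194185745/1743943 + (43 + 4) = -4194185745/1743943 + 47 = -4112220424/1743943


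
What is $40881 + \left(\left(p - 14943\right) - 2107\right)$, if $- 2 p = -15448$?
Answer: $31555$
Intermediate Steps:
$p = 7724$ ($p = \left(- \frac{1}{2}\right) \left(-15448\right) = 7724$)
$40881 + \left(\left(p - 14943\right) - 2107\right) = 40881 + \left(\left(7724 - 14943\right) - 2107\right) = 40881 - 9326 = 31555$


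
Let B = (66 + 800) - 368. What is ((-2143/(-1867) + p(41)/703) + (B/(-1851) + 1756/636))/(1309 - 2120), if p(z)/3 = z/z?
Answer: -469210296359/104424591624033 ≈ -0.0044933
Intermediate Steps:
p(z) = 3 (p(z) = 3*(z/z) = 3*1 = 3)
B = 498 (B = 866 - 368 = 498)
((-2143/(-1867) + p(41)/703) + (B/(-1851) + 1756/636))/(1309 - 2120) = ((-2143/(-1867) + 3/703) + (498/(-1851) + 1756/636))/(1309 - 2120) = ((-2143*(-1/1867) + 3*(1/703)) + (498*(-1/1851) + 1756*(1/636)))/(-811) = ((2143/1867 + 3/703) + (-166/617 + 439/159))*(-1/811) = (1512130/1312501 + 244469/98103)*(-1/811) = (469210296359/128760285603)*(-1/811) = -469210296359/104424591624033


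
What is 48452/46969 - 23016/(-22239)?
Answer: 102788692/49740171 ≈ 2.0665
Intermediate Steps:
48452/46969 - 23016/(-22239) = 48452*(1/46969) - 23016*(-1/22239) = 48452/46969 + 1096/1059 = 102788692/49740171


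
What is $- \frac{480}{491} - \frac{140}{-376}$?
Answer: $- \frac{27935}{46154} \approx -0.60526$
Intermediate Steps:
$- \frac{480}{491} - \frac{140}{-376} = \left(-480\right) \frac{1}{491} - - \frac{35}{94} = - \frac{480}{491} + \frac{35}{94} = - \frac{27935}{46154}$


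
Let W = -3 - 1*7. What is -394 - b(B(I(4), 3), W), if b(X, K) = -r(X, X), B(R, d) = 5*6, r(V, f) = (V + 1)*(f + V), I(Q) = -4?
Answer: 1466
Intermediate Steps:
r(V, f) = (1 + V)*(V + f)
B(R, d) = 30
W = -10 (W = -3 - 7 = -10)
b(X, K) = -2*X - 2*X² (b(X, K) = -(X + X + X² + X*X) = -(X + X + X² + X²) = -(2*X + 2*X²) = -2*X - 2*X²)
-394 - b(B(I(4), 3), W) = -394 - 2*30*(-1 - 1*30) = -394 - 2*30*(-1 - 30) = -394 - 2*30*(-31) = -394 - 1*(-1860) = -394 + 1860 = 1466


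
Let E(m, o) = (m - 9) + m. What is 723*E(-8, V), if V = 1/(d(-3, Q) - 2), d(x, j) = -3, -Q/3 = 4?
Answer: -18075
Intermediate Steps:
Q = -12 (Q = -3*4 = -12)
V = -⅕ (V = 1/(-3 - 2) = 1/(-5) = -⅕ ≈ -0.20000)
E(m, o) = -9 + 2*m (E(m, o) = (-9 + m) + m = -9 + 2*m)
723*E(-8, V) = 723*(-9 + 2*(-8)) = 723*(-9 - 16) = 723*(-25) = -18075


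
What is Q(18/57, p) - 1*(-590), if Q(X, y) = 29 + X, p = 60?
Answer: 11767/19 ≈ 619.32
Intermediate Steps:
Q(18/57, p) - 1*(-590) = (29 + 18/57) - 1*(-590) = (29 + 18*(1/57)) + 590 = (29 + 6/19) + 590 = 557/19 + 590 = 11767/19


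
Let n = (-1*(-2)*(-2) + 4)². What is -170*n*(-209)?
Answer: 0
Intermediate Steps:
n = 0 (n = (2*(-2) + 4)² = (-4 + 4)² = 0² = 0)
-170*n*(-209) = -170*0*(-209) = 0*(-209) = 0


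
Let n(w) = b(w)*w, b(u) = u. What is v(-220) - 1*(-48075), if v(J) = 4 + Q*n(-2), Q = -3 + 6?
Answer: 48091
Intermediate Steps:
n(w) = w² (n(w) = w*w = w²)
Q = 3
v(J) = 16 (v(J) = 4 + 3*(-2)² = 4 + 3*4 = 4 + 12 = 16)
v(-220) - 1*(-48075) = 16 - 1*(-48075) = 16 + 48075 = 48091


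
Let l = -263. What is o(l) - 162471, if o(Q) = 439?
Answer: -162032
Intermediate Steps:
o(l) - 162471 = 439 - 162471 = -162032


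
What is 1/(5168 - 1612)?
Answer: 1/3556 ≈ 0.00028121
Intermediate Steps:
1/(5168 - 1612) = 1/3556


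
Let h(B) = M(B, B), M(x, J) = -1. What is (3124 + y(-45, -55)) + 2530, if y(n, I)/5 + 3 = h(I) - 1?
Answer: 5629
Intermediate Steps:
h(B) = -1
y(n, I) = -25 (y(n, I) = -15 + 5*(-1 - 1) = -15 + 5*(-2) = -15 - 10 = -25)
(3124 + y(-45, -55)) + 2530 = (3124 - 25) + 2530 = 3099 + 2530 = 5629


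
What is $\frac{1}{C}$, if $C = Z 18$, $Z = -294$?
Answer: $- \frac{1}{5292} \approx -0.00018896$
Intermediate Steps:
$C = -5292$ ($C = \left(-294\right) 18 = -5292$)
$\frac{1}{C} = \frac{1}{-5292} = - \frac{1}{5292}$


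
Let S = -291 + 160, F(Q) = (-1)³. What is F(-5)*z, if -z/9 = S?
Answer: -1179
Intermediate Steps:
F(Q) = -1
S = -131
z = 1179 (z = -9*(-131) = 1179)
F(-5)*z = -1*1179 = -1179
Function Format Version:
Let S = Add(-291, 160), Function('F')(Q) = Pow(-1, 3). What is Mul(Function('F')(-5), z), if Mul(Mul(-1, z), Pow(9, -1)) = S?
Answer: -1179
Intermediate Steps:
Function('F')(Q) = -1
S = -131
z = 1179 (z = Mul(-9, -131) = 1179)
Mul(Function('F')(-5), z) = Mul(-1, 1179) = -1179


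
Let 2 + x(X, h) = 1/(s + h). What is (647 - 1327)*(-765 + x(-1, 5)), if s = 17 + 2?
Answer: 1564595/3 ≈ 5.2153e+5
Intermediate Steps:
s = 19
x(X, h) = -2 + 1/(19 + h)
(647 - 1327)*(-765 + x(-1, 5)) = (647 - 1327)*(-765 + (-37 - 2*5)/(19 + 5)) = -680*(-765 + (-37 - 10)/24) = -680*(-765 + (1/24)*(-47)) = -680*(-765 - 47/24) = -680*(-18407/24) = 1564595/3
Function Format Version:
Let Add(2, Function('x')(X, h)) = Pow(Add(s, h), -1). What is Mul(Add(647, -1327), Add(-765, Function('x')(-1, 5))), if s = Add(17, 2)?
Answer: Rational(1564595, 3) ≈ 5.2153e+5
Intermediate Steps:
s = 19
Function('x')(X, h) = Add(-2, Pow(Add(19, h), -1))
Mul(Add(647, -1327), Add(-765, Function('x')(-1, 5))) = Mul(Add(647, -1327), Add(-765, Mul(Pow(Add(19, 5), -1), Add(-37, Mul(-2, 5))))) = Mul(-680, Add(-765, Mul(Pow(24, -1), Add(-37, -10)))) = Mul(-680, Add(-765, Mul(Rational(1, 24), -47))) = Mul(-680, Add(-765, Rational(-47, 24))) = Mul(-680, Rational(-18407, 24)) = Rational(1564595, 3)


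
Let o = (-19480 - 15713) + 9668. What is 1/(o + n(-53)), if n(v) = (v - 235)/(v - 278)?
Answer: -331/8448487 ≈ -3.9179e-5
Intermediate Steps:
o = -25525 (o = -35193 + 9668 = -25525)
n(v) = (-235 + v)/(-278 + v)
1/(o + n(-53)) = 1/(-25525 + (-235 - 53)/(-278 - 53)) = 1/(-25525 - 288/(-331)) = 1/(-25525 - 1/331*(-288)) = 1/(-25525 + 288/331) = 1/(-8448487/331) = -331/8448487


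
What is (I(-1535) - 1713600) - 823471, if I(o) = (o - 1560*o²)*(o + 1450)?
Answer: 312433028404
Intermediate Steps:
I(o) = (1450 + o)*(o - 1560*o²) (I(o) = (o - 1560*o²)*(1450 + o) = (1450 + o)*(o - 1560*o²))
(I(-1535) - 1713600) - 823471 = (-1535*(1450 - 2261999*(-1535) - 1560*(-1535)²) - 1713600) - 823471 = (-1535*(1450 + 3472168465 - 1560*2356225) - 1713600) - 823471 = (-1535*(1450 + 3472168465 - 3675711000) - 1713600) - 823471 = (-1535*(-203541085) - 1713600) - 823471 = (312435565475 - 1713600) - 823471 = 312433851875 - 823471 = 312433028404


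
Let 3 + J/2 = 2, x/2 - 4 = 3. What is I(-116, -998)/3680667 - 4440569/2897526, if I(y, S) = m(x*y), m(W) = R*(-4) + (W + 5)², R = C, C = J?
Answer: -324050016727/394993641846 ≈ -0.82039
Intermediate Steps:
x = 14 (x = 8 + 2*3 = 8 + 6 = 14)
J = -2 (J = -6 + 2*2 = -6 + 4 = -2)
C = -2
R = -2
m(W) = 8 + (5 + W)² (m(W) = -2*(-4) + (W + 5)² = 8 + (5 + W)²)
I(y, S) = 8 + (5 + 14*y)²
I(-116, -998)/3680667 - 4440569/2897526 = (8 + (5 + 14*(-116))²)/3680667 - 4440569/2897526 = (8 + (5 - 1624)²)*(1/3680667) - 4440569*1/2897526 = (8 + (-1619)²)*(1/3680667) - 4440569/2897526 = (8 + 2621161)*(1/3680667) - 4440569/2897526 = 2621169*(1/3680667) - 4440569/2897526 = 291241/408963 - 4440569/2897526 = -324050016727/394993641846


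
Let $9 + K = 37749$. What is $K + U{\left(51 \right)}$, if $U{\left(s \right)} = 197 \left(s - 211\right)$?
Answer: $6220$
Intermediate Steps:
$K = 37740$ ($K = -9 + 37749 = 37740$)
$U{\left(s \right)} = -41567 + 197 s$ ($U{\left(s \right)} = 197 \left(-211 + s\right) = -41567 + 197 s$)
$K + U{\left(51 \right)} = 37740 + \left(-41567 + 197 \cdot 51\right) = 37740 + \left(-41567 + 10047\right) = 37740 - 31520 = 6220$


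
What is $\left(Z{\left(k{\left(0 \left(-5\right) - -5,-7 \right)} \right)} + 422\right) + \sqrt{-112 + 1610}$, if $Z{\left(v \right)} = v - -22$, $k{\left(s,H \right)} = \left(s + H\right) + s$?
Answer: $447 + \sqrt{1498} \approx 485.7$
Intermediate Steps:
$k{\left(s,H \right)} = H + 2 s$ ($k{\left(s,H \right)} = \left(H + s\right) + s = H + 2 s$)
$Z{\left(v \right)} = 22 + v$ ($Z{\left(v \right)} = v + 22 = 22 + v$)
$\left(Z{\left(k{\left(0 \left(-5\right) - -5,-7 \right)} \right)} + 422\right) + \sqrt{-112 + 1610} = \left(\left(22 - \left(7 - 2 \left(0 \left(-5\right) - -5\right)\right)\right) + 422\right) + \sqrt{-112 + 1610} = \left(\left(22 - \left(7 - 2 \left(0 + 5\right)\right)\right) + 422\right) + \sqrt{1498} = \left(\left(22 + \left(-7 + 2 \cdot 5\right)\right) + 422\right) + \sqrt{1498} = \left(\left(22 + \left(-7 + 10\right)\right) + 422\right) + \sqrt{1498} = \left(\left(22 + 3\right) + 422\right) + \sqrt{1498} = \left(25 + 422\right) + \sqrt{1498} = 447 + \sqrt{1498}$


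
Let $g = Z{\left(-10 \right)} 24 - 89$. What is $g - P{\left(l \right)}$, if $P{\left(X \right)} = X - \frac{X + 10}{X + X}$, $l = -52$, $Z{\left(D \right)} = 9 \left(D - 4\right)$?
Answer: $- \frac{159151}{52} \approx -3060.6$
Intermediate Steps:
$Z{\left(D \right)} = -36 + 9 D$ ($Z{\left(D \right)} = 9 \left(-4 + D\right) = -36 + 9 D$)
$g = -3113$ ($g = \left(-36 + 9 \left(-10\right)\right) 24 - 89 = \left(-36 - 90\right) 24 - 89 = \left(-126\right) 24 - 89 = -3024 - 89 = -3113$)
$P{\left(X \right)} = X - \frac{10 + X}{2 X}$
$g - P{\left(l \right)} = -3113 - \left(- \frac{1}{2} - 52 - \frac{5}{-52}\right) = -3113 - \left(- \frac{1}{2} - 52 - - \frac{5}{52}\right) = -3113 - \left(- \frac{1}{2} - 52 + \frac{5}{52}\right) = -3113 - - \frac{2725}{52} = -3113 + \frac{2725}{52} = - \frac{159151}{52}$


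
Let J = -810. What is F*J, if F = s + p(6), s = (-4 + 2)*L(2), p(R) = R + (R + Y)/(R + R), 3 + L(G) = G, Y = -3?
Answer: -13365/2 ≈ -6682.5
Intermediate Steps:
L(G) = -3 + G
p(R) = R + (-3 + R)/(2*R) (p(R) = R + (R - 3)/(R + R) = R + (-3 + R)/((2*R)) = R + (-3 + R)*(1/(2*R)) = R + (-3 + R)/(2*R))
s = 2 (s = (-4 + 2)*(-3 + 2) = -2*(-1) = 2)
F = 33/4 (F = 2 + (½ + 6 - 3/2/6) = 2 + (½ + 6 - 3/2*⅙) = 2 + (½ + 6 - ¼) = 2 + 25/4 = 33/4 ≈ 8.2500)
F*J = (33/4)*(-810) = -13365/2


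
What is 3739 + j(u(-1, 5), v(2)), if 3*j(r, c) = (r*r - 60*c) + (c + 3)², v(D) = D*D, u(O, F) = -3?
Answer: 11035/3 ≈ 3678.3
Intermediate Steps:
v(D) = D²
j(r, c) = -20*c + r²/3 + (3 + c)²/3 (j(r, c) = ((r*r - 60*c) + (c + 3)²)/3 = ((r² - 60*c) + (3 + c)²)/3 = (r² + (3 + c)² - 60*c)/3 = -20*c + r²/3 + (3 + c)²/3)
3739 + j(u(-1, 5), v(2)) = 3739 + (-20*2² + (⅓)*(-3)² + (3 + 2²)²/3) = 3739 + (-20*4 + (⅓)*9 + (3 + 4)²/3) = 3739 + (-80 + 3 + (⅓)*7²) = 3739 + (-80 + 3 + (⅓)*49) = 3739 + (-80 + 3 + 49/3) = 3739 - 182/3 = 11035/3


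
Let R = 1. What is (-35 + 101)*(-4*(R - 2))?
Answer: 264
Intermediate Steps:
(-35 + 101)*(-4*(R - 2)) = (-35 + 101)*(-4*(1 - 2)) = 66*(-4*(-1)) = 66*4 = 264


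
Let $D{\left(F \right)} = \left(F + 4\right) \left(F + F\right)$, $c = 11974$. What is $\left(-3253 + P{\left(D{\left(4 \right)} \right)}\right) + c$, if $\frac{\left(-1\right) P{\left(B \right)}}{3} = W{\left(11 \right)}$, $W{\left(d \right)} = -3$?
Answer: $8730$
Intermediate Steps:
$D{\left(F \right)} = 2 F \left(4 + F\right)$ ($D{\left(F \right)} = \left(4 + F\right) 2 F = 2 F \left(4 + F\right)$)
$P{\left(B \right)} = 9$ ($P{\left(B \right)} = \left(-3\right) \left(-3\right) = 9$)
$\left(-3253 + P{\left(D{\left(4 \right)} \right)}\right) + c = \left(-3253 + 9\right) + 11974 = -3244 + 11974 = 8730$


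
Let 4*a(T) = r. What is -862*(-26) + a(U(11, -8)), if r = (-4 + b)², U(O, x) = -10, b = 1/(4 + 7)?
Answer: 10849257/484 ≈ 22416.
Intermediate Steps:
b = 1/11 ≈ 0.090909
r = 1849/121 (r = (-4 + 1/11)² = (-43/11)² = 1849/121 ≈ 15.281)
a(T) = 1849/484 (a(T) = (¼)*(1849/121) = 1849/484)
-862*(-26) + a(U(11, -8)) = -862*(-26) + 1849/484 = 22412 + 1849/484 = 10849257/484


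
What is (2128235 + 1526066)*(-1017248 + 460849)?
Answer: -2033249422099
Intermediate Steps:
(2128235 + 1526066)*(-1017248 + 460849) = 3654301*(-556399) = -2033249422099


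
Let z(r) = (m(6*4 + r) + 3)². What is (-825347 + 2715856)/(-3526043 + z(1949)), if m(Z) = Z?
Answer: 1890509/378533 ≈ 4.9943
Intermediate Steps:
z(r) = (27 + r)² (z(r) = ((6*4 + r) + 3)² = ((24 + r) + 3)² = (27 + r)²)
(-825347 + 2715856)/(-3526043 + z(1949)) = (-825347 + 2715856)/(-3526043 + (27 + 1949)²) = 1890509/(-3526043 + 1976²) = 1890509/(-3526043 + 3904576) = 1890509/378533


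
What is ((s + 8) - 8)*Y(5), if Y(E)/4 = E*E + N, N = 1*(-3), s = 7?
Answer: 616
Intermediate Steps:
N = -3
Y(E) = -12 + 4*E² (Y(E) = 4*(E*E - 3) = 4*(E² - 3) = 4*(-3 + E²) = -12 + 4*E²)
((s + 8) - 8)*Y(5) = ((7 + 8) - 8)*(-12 + 4*5²) = (15 - 8)*(-12 + 4*25) = 7*(-12 + 100) = 7*88 = 616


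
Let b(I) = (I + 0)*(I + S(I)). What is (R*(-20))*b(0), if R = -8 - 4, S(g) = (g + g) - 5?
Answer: 0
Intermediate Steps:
S(g) = -5 + 2*g (S(g) = 2*g - 5 = -5 + 2*g)
b(I) = I*(-5 + 3*I) (b(I) = (I + 0)*(I + (-5 + 2*I)) = I*(-5 + 3*I))
R = -12
(R*(-20))*b(0) = (-12*(-20))*(0*(-5 + 3*0)) = 240*(0*(-5 + 0)) = 240*(0*(-5)) = 240*0 = 0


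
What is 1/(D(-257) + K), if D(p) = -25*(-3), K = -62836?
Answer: -1/62761 ≈ -1.5933e-5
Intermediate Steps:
D(p) = 75
1/(D(-257) + K) = 1/(75 - 62836) = 1/(-62761) = -1/62761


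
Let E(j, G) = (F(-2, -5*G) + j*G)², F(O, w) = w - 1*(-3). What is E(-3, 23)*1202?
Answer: 39378722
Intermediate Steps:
F(O, w) = 3 + w (F(O, w) = w + 3 = 3 + w)
E(j, G) = (3 - 5*G + G*j)² (E(j, G) = ((3 - 5*G) + j*G)² = ((3 - 5*G) + G*j)² = (3 - 5*G + G*j)²)
E(-3, 23)*1202 = (3 - 5*23 + 23*(-3))²*1202 = (3 - 115 - 69)²*1202 = (-181)²*1202 = 32761*1202 = 39378722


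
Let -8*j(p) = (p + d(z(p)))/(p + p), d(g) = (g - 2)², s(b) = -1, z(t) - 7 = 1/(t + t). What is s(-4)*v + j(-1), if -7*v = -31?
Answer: -1445/448 ≈ -3.2254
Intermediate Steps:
v = 31/7 (v = -⅐*(-31) = 31/7 ≈ 4.4286)
z(t) = 7 + 1/(2*t) (z(t) = 7 + 1/(t + t) = 7 + 1/(2*t))
d(g) = (-2 + g)²
j(p) = -(p + (5 + 1/(2*p))²)/(16*p) (j(p) = -(p + (-2 + (7 + 1/(2*p)))²)/(8*(p + p)) = -(p + (5 + 1/(2*p))²)/(8*(2*p)) = -(p + (5 + 1/(2*p))²)*1/(2*p)/8 = -(p + (5 + 1/(2*p))²)/(16*p))
s(-4)*v + j(-1) = -1*31/7 + (-1/16 - 1/64*(1 + 10*(-1))²/(-1)³) = -31/7 + (-1/16 - 1/64*(-1)*(1 - 10)²) = -31/7 + (-1/16 - 1/64*(-1)*(-9)²) = -31/7 + (-1/16 - 1/64*(-1)*81) = -31/7 + (-1/16 + 81/64) = -31/7 + 77/64 = -1445/448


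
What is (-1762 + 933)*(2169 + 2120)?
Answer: -3555581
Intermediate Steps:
(-1762 + 933)*(2169 + 2120) = -829*4289 = -3555581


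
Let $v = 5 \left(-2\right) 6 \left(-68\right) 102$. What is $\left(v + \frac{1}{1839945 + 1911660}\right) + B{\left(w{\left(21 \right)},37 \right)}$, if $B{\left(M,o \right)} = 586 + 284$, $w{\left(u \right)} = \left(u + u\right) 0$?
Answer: $\frac{1564531833151}{3751605} \approx 4.1703 \cdot 10^{5}$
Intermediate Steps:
$w{\left(u \right)} = 0$ ($w{\left(u \right)} = 2 u 0 = 0$)
$B{\left(M,o \right)} = 870$
$v = 416160$ ($v = \left(-10\right) 6 \left(-68\right) 102 = \left(-60\right) \left(-68\right) 102 = 4080 \cdot 102 = 416160$)
$\left(v + \frac{1}{1839945 + 1911660}\right) + B{\left(w{\left(21 \right)},37 \right)} = \left(416160 + \frac{1}{1839945 + 1911660}\right) + 870 = \left(416160 + \frac{1}{3751605}\right) + 870 = \frac{1561267936801}{3751605} + 870 = \frac{1564531833151}{3751605}$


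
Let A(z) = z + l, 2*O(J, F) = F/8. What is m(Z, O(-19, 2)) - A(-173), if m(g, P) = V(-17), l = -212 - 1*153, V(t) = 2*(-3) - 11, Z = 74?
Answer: 521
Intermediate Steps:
V(t) = -17 (V(t) = -6 - 11 = -17)
O(J, F) = F/16 (O(J, F) = (F/8)/2 = F/16)
l = -365 (l = -212 - 153 = -365)
A(z) = -365 + z (A(z) = z - 365 = -365 + z)
m(g, P) = -17
m(Z, O(-19, 2)) - A(-173) = -17 - (-365 - 173) = -17 - 1*(-538) = -17 + 538 = 521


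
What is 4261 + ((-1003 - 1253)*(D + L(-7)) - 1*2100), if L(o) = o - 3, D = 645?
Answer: -1430399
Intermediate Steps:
L(o) = -3 + o
4261 + ((-1003 - 1253)*(D + L(-7)) - 1*2100) = 4261 + ((-1003 - 1253)*(645 + (-3 - 7)) - 1*2100) = 4261 + (-2256*(645 - 10) - 2100) = 4261 + (-2256*635 - 2100) = 4261 + (-1432560 - 2100) = 4261 - 1434660 = -1430399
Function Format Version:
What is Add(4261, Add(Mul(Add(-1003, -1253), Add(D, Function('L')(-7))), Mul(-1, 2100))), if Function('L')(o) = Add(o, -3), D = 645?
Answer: -1430399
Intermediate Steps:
Function('L')(o) = Add(-3, o)
Add(4261, Add(Mul(Add(-1003, -1253), Add(D, Function('L')(-7))), Mul(-1, 2100))) = Add(4261, Add(Mul(Add(-1003, -1253), Add(645, Add(-3, -7))), Mul(-1, 2100))) = Add(4261, Add(Mul(-2256, Add(645, -10)), -2100)) = Add(4261, Add(Mul(-2256, 635), -2100)) = Add(4261, Add(-1432560, -2100)) = Add(4261, -1434660) = -1430399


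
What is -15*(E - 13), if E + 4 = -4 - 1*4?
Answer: 375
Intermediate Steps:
E = -12 (E = -4 + (-4 - 1*4) = -4 + (-4 - 4) = -4 - 8 = -12)
-15*(E - 13) = -15*(-12 - 13) = -15*(-25) = 375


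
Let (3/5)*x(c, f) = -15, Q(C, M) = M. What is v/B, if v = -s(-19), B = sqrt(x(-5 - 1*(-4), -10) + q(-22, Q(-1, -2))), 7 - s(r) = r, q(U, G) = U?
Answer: 26*I*sqrt(47)/47 ≈ 3.7925*I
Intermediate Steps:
s(r) = 7 - r
x(c, f) = -25 (x(c, f) = (5/3)*(-15) = -25)
B = I*sqrt(47) (B = sqrt(-25 - 22) = sqrt(-47) = I*sqrt(47) ≈ 6.8557*I)
v = -26 (v = -(7 - 1*(-19)) = -(7 + 19) = -1*26 = -26)
v/B = -26*(-I*sqrt(47)/47) = -(-26)*I*sqrt(47)/47 = 26*I*sqrt(47)/47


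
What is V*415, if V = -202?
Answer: -83830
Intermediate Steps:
V*415 = -202*415 = -83830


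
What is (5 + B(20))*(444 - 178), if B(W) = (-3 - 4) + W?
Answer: 4788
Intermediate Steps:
B(W) = -7 + W
(5 + B(20))*(444 - 178) = (5 + (-7 + 20))*(444 - 178) = (5 + 13)*266 = 18*266 = 4788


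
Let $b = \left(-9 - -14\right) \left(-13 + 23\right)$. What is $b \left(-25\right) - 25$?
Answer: $-1275$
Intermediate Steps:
$b = 50$ ($b = \left(-9 + 14\right) 10 = 5 \cdot 10 = 50$)
$b \left(-25\right) - 25 = 50 \left(-25\right) - 25 = -1250 - 25 = -1275$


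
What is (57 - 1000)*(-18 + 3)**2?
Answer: -212175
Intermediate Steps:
(57 - 1000)*(-18 + 3)**2 = -943*(-15)**2 = -943*225 = -212175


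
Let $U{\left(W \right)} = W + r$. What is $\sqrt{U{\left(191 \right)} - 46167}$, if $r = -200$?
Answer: $4 i \sqrt{2886} \approx 214.89 i$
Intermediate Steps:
$U{\left(W \right)} = -200 + W$ ($U{\left(W \right)} = W - 200 = -200 + W$)
$\sqrt{U{\left(191 \right)} - 46167} = \sqrt{\left(-200 + 191\right) - 46167} = \sqrt{-9 - 46167} = \sqrt{-46176} = 4 i \sqrt{2886}$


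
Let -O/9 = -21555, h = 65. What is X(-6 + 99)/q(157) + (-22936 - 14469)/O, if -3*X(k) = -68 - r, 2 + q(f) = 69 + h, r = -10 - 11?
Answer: -126547/1707156 ≈ -0.074127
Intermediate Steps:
r = -21
q(f) = 132 (q(f) = -2 + (69 + 65) = -2 + 134 = 132)
O = 193995 (O = -9*(-21555) = 193995)
X(k) = 47/3 (X(k) = -(-68 - 1*(-21))/3 = -(-68 + 21)/3 = -⅓*(-47) = 47/3)
X(-6 + 99)/q(157) + (-22936 - 14469)/O = (47/3)/132 + (-22936 - 14469)/193995 = (47/3)*(1/132) - 37405*1/193995 = 47/396 - 7481/38799 = -126547/1707156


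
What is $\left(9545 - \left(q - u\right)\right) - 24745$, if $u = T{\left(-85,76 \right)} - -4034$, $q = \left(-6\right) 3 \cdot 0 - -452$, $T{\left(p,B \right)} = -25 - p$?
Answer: $-11558$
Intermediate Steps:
$q = 452$ ($q = \left(-18\right) 0 + 452 = 0 + 452 = 452$)
$u = 4094$ ($u = \left(-25 - -85\right) - -4034 = \left(-25 + 85\right) + 4034 = 60 + 4034 = 4094$)
$\left(9545 - \left(q - u\right)\right) - 24745 = \left(9545 + \left(4094 - 452\right)\right) - 24745 = \left(9545 + 3642\right) - 24745 = 13187 - 24745 = -11558$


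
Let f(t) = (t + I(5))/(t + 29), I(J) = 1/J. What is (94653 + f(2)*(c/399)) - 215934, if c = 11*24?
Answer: -2500206847/20615 ≈ -1.2128e+5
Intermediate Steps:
c = 264
f(t) = (⅕ + t)/(29 + t) (f(t) = (t + 1/5)/(t + 29) = (t + ⅕)/(29 + t) = (⅕ + t)/(29 + t))
(94653 + f(2)*(c/399)) - 215934 = (94653 + ((⅕ + 2)/(29 + 2))*(264/399)) - 215934 = (94653 + ((11/5)/31)*(264*(1/399))) - 215934 = (94653 + ((1/31)*(11/5))*(88/133)) - 215934 = (94653 + (11/155)*(88/133)) - 215934 = (94653 + 968/20615) - 215934 = 1951272563/20615 - 215934 = -2500206847/20615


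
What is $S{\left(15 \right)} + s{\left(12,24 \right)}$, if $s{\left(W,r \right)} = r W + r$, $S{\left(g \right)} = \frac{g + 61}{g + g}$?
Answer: $\frac{4718}{15} \approx 314.53$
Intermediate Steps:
$S{\left(g \right)} = \frac{61 + g}{2 g}$
$s{\left(W,r \right)} = r + W r$ ($s{\left(W,r \right)} = W r + r = r + W r$)
$S{\left(15 \right)} + s{\left(12,24 \right)} = \frac{61 + 15}{2 \cdot 15} + 24 \left(1 + 12\right) = \frac{1}{2} \cdot \frac{1}{15} \cdot 76 + 24 \cdot 13 = \frac{38}{15} + 312 = \frac{4718}{15}$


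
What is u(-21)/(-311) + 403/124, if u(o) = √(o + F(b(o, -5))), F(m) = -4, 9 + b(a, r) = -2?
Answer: 13/4 - 5*I/311 ≈ 3.25 - 0.016077*I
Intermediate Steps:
b(a, r) = -11 (b(a, r) = -9 - 2 = -11)
u(o) = √(-4 + o) (u(o) = √(o - 4) = √(-4 + o))
u(-21)/(-311) + 403/124 = √(-4 - 21)/(-311) + 403/124 = √(-25)*(-1/311) + 403*(1/124) = (5*I)*(-1/311) + 13/4 = -5*I/311 + 13/4 = 13/4 - 5*I/311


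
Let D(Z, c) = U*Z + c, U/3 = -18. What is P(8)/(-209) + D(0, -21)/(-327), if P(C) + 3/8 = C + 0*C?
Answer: 5055/182248 ≈ 0.027737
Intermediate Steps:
U = -54 (U = 3*(-18) = -54)
D(Z, c) = c - 54*Z (D(Z, c) = -54*Z + c = c - 54*Z)
P(C) = -3/8 + C (P(C) = -3/8 + (C + 0*C) = -3/8 + (C + 0) = -3/8 + C)
P(8)/(-209) + D(0, -21)/(-327) = (-3/8 + 8)/(-209) + (-21 - 54*0)/(-327) = (61/8)*(-1/209) + (-21 + 0)*(-1/327) = -61/1672 - 21*(-1/327) = -61/1672 + 7/109 = 5055/182248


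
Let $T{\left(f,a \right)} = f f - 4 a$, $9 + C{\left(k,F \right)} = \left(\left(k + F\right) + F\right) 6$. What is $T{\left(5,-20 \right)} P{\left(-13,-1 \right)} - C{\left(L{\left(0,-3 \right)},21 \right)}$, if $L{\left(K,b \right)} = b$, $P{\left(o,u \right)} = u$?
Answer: $-330$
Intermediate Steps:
$C{\left(k,F \right)} = -9 + 6 k + 12 F$ ($C{\left(k,F \right)} = -9 + \left(\left(k + F\right) + F\right) 6 = -9 + \left(\left(F + k\right) + F\right) 6 = -9 + \left(k + 2 F\right) 6 = -9 + \left(6 k + 12 F\right) = -9 + 6 k + 12 F$)
$T{\left(f,a \right)} = f^{2} - 4 a$
$T{\left(5,-20 \right)} P{\left(-13,-1 \right)} - C{\left(L{\left(0,-3 \right)},21 \right)} = \left(5^{2} - -80\right) \left(-1\right) - \left(-9 + 6 \left(-3\right) + 12 \cdot 21\right) = \left(25 + 80\right) \left(-1\right) - \left(-9 - 18 + 252\right) = 105 \left(-1\right) - 225 = -105 - 225 = -330$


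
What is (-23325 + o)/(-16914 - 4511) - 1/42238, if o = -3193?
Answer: 1120045859/904949150 ≈ 1.2377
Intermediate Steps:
(-23325 + o)/(-16914 - 4511) - 1/42238 = (-23325 - 3193)/(-16914 - 4511) - 1/42238 = -26518/(-21425) - 1*1/42238 = -26518*(-1/21425) - 1/42238 = 26518/21425 - 1/42238 = 1120045859/904949150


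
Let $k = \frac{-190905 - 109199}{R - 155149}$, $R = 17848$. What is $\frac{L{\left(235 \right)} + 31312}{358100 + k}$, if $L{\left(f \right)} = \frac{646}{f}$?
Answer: $\frac{16296667593}{186361777870} \approx 0.087446$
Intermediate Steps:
$k = \frac{300104}{137301}$ ($k = \frac{-190905 - 109199}{17848 - 155149} = - \frac{300104}{-137301} = \left(-300104\right) \left(- \frac{1}{137301}\right) = \frac{300104}{137301} \approx 2.1857$)
$\frac{L{\left(235 \right)} + 31312}{358100 + k} = \frac{\frac{646}{235} + 31312}{358100 + \frac{300104}{137301}} = \frac{646 \cdot \frac{1}{235} + 31312}{\frac{49167788204}{137301}} = \left(\frac{646}{235} + 31312\right) \frac{137301}{49167788204} = \frac{7358966}{235} \cdot \frac{137301}{49167788204} = \frac{16296667593}{186361777870}$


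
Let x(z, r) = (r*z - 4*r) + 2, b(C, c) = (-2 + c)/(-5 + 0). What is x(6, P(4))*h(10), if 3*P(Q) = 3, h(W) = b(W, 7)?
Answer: -4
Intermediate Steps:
b(C, c) = 2/5 - c/5 (b(C, c) = (-2 + c)/(-5) = (-2 + c)*(-1/5) = 2/5 - c/5)
h(W) = -1 (h(W) = 2/5 - 1/5*7 = 2/5 - 7/5 = -1)
P(Q) = 1 (P(Q) = (1/3)*3 = 1)
x(z, r) = 2 - 4*r + r*z (x(z, r) = (-4*r + r*z) + 2 = 2 - 4*r + r*z)
x(6, P(4))*h(10) = (2 - 4*1 + 1*6)*(-1) = (2 - 4 + 6)*(-1) = 4*(-1) = -4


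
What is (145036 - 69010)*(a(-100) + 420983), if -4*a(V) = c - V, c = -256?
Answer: 32008618572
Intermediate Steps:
a(V) = 64 + V/4 (a(V) = -(-256 - V)/4 = 64 + V/4)
(145036 - 69010)*(a(-100) + 420983) = (145036 - 69010)*((64 + (1/4)*(-100)) + 420983) = 76026*((64 - 25) + 420983) = 76026*(39 + 420983) = 76026*421022 = 32008618572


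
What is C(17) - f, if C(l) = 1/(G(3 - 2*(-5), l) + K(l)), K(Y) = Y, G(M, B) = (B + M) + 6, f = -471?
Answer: 24964/53 ≈ 471.02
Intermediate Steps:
G(M, B) = 6 + B + M
C(l) = 1/(19 + 2*l) (C(l) = 1/((6 + l + (3 - 2*(-5))) + l) = 1/((6 + l + (3 + 10)) + l) = 1/((6 + l + 13) + l) = 1/((19 + l) + l) = 1/(19 + 2*l))
C(17) - f = 1/(19 + 2*17) - 1*(-471) = 1/(19 + 34) + 471 = 1/53 + 471 = 24964/53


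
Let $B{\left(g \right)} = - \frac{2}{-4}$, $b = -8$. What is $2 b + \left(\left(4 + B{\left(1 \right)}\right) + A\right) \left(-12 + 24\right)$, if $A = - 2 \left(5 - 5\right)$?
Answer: $38$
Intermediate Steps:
$B{\left(g \right)} = \frac{1}{2}$ ($B{\left(g \right)} = \left(-2\right) \left(- \frac{1}{4}\right) = \frac{1}{2}$)
$A = 0$ ($A = \left(-2\right) 0 = 0$)
$2 b + \left(\left(4 + B{\left(1 \right)}\right) + A\right) \left(-12 + 24\right) = 2 \left(-8\right) + \left(\left(4 + \frac{1}{2}\right) + 0\right) \left(-12 + 24\right) = -16 + \left(\frac{9}{2} + 0\right) 12 = -16 + \frac{9}{2} \cdot 12 = -16 + 54 = 38$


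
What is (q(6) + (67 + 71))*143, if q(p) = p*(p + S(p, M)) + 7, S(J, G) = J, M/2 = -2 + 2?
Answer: 31031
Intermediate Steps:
M = 0 (M = 2*(-2 + 2) = 2*0 = 0)
q(p) = 7 + 2*p² (q(p) = p*(p + p) + 7 = p*(2*p) + 7 = 2*p² + 7 = 7 + 2*p²)
(q(6) + (67 + 71))*143 = ((7 + 2*6²) + (67 + 71))*143 = ((7 + 2*36) + 138)*143 = ((7 + 72) + 138)*143 = (79 + 138)*143 = 217*143 = 31031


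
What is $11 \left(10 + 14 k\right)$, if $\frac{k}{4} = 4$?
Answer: $2574$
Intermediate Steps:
$k = 16$ ($k = 4 \cdot 4 = 16$)
$11 \left(10 + 14 k\right) = 11 \left(10 + 14 \cdot 16\right) = 11 \left(10 + 224\right) = 11 \cdot 234 = 2574$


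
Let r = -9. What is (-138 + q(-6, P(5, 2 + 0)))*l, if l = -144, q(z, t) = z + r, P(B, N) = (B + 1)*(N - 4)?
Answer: 22032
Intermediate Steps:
P(B, N) = (1 + B)*(-4 + N)
q(z, t) = -9 + z (q(z, t) = z - 9 = -9 + z)
(-138 + q(-6, P(5, 2 + 0)))*l = (-138 + (-9 - 6))*(-144) = (-138 - 15)*(-144) = -153*(-144) = 22032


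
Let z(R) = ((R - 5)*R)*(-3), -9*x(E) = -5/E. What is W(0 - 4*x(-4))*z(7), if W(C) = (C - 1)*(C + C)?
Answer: 560/27 ≈ 20.741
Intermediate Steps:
x(E) = 5/(9*E) (x(E) = -(-5)/(9*E) = 5/(9*E))
W(C) = 2*C*(-1 + C) (W(C) = (-1 + C)*(2*C) = 2*C*(-1 + C))
z(R) = -3*R*(-5 + R) (z(R) = ((-5 + R)*R)*(-3) = (R*(-5 + R))*(-3) = -3*R*(-5 + R))
W(0 - 4*x(-4))*z(7) = (2*(0 - 20/(9*(-4)))*(-1 + (0 - 20/(9*(-4)))))*(3*7*(5 - 1*7)) = (2*(0 - 20*(-1)/(9*4))*(-1 + (0 - 20*(-1)/(9*4))))*(3*7*(5 - 7)) = (2*(0 - 4*(-5/36))*(-1 + (0 - 4*(-5/36))))*(3*7*(-2)) = (2*(0 + 5/9)*(-1 + (0 + 5/9)))*(-42) = (2*(5/9)*(-1 + 5/9))*(-42) = (2*(5/9)*(-4/9))*(-42) = -40/81*(-42) = 560/27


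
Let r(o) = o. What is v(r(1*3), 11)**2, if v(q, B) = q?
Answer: 9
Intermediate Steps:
v(r(1*3), 11)**2 = (1*3)**2 = 3**2 = 9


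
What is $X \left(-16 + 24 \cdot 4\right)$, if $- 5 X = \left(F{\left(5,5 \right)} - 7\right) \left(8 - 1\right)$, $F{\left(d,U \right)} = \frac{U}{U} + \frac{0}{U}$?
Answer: $672$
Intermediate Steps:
$F{\left(d,U \right)} = 1$ ($F{\left(d,U \right)} = 1 + 0 = 1$)
$X = \frac{42}{5}$ ($X = - \frac{\left(1 - 7\right) \left(8 - 1\right)}{5} = - \frac{\left(-6\right) 7}{5} = \left(- \frac{1}{5}\right) \left(-42\right) = \frac{42}{5} \approx 8.4$)
$X \left(-16 + 24 \cdot 4\right) = \frac{42 \left(-16 + 24 \cdot 4\right)}{5} = \frac{42 \left(-16 + 96\right)}{5} = \frac{42}{5} \cdot 80 = 672$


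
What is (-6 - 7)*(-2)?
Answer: 26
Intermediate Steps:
(-6 - 7)*(-2) = -13*(-2) = 26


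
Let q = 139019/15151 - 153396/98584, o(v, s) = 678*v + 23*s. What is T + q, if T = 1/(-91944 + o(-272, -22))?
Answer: 196937224040601/25846240273709 ≈ 7.6196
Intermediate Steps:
o(v, s) = 23*s + 678*v
T = -1/276866 (T = 1/(-91944 + (23*(-22) + 678*(-272))) = 1/(-91944 + (-506 - 184416)) = 1/(-91944 - 184922) = 1/(-276866) = -1/276866 ≈ -3.6119e-6)
q = 2845236575/373411546 (q = 139019*(1/15151) - 153396*1/98584 = 139019/15151 - 38349/24646 = 2845236575/373411546 ≈ 7.6196)
T + q = -1/276866 + 2845236575/373411546 = 196937224040601/25846240273709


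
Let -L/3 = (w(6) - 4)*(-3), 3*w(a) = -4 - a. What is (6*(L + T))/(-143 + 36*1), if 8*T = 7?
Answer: 1563/428 ≈ 3.6519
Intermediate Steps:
T = 7/8 (T = (⅛)*7 = 7/8 ≈ 0.87500)
w(a) = -4/3 - a/3 (w(a) = (-4 - a)/3 = -4/3 - a/3)
L = -66 (L = -3*((-4/3 - ⅓*6) - 4)*(-3) = -3*((-4/3 - 2) - 4)*(-3) = -3*(-10/3 - 4)*(-3) = -(-22)*(-3) = -3*22 = -66)
(6*(L + T))/(-143 + 36*1) = (6*(-66 + 7/8))/(-143 + 36*1) = (6*(-521/8))/(-143 + 36) = -1563/4/(-107) = -1/107*(-1563/4) = 1563/428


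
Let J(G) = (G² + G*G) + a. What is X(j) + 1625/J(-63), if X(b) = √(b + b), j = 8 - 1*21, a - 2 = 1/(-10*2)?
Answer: 32500/158799 + I*√26 ≈ 0.20466 + 5.099*I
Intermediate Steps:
a = 39/20 (a = 2 + 1/(-10*2) = 2 + 1/(-20) = 2 - 1/20 = 39/20 ≈ 1.9500)
j = -13 (j = 8 - 21 = -13)
J(G) = 39/20 + 2*G² (J(G) = (G² + G*G) + 39/20 = (G² + G²) + 39/20 = 2*G² + 39/20 = 39/20 + 2*G²)
X(b) = √2*√b (X(b) = √(2*b) = √2*√b)
X(j) + 1625/J(-63) = √2*√(-13) + 1625/(39/20 + 2*(-63)²) = √2*(I*√13) + 1625/(39/20 + 2*3969) = I*√26 + 1625/(39/20 + 7938) = I*√26 + 1625/(158799/20) = I*√26 + 1625*(20/158799) = I*√26 + 32500/158799 = 32500/158799 + I*√26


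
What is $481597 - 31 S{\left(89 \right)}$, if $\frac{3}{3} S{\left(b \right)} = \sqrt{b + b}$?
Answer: $481597 - 31 \sqrt{178} \approx 4.8118 \cdot 10^{5}$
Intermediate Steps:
$S{\left(b \right)} = \sqrt{2} \sqrt{b}$ ($S{\left(b \right)} = \sqrt{b + b} = \sqrt{2 b} = \sqrt{2} \sqrt{b}$)
$481597 - 31 S{\left(89 \right)} = 481597 - 31 \sqrt{2} \sqrt{89} = 481597 - 31 \sqrt{178}$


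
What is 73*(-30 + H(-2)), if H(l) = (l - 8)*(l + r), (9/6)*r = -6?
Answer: 2190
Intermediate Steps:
r = -4 (r = (⅔)*(-6) = -4)
H(l) = (-8 + l)*(-4 + l) (H(l) = (l - 8)*(l - 4) = (-8 + l)*(-4 + l))
73*(-30 + H(-2)) = 73*(-30 + (32 + (-2)² - 12*(-2))) = 73*(-30 + (32 + 4 + 24)) = 73*(-30 + 60) = 73*30 = 2190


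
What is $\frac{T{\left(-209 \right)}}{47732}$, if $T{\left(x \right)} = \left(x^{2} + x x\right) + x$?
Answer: $\frac{87153}{47732} \approx 1.8259$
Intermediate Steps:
$T{\left(x \right)} = x + 2 x^{2}$ ($T{\left(x \right)} = \left(x^{2} + x^{2}\right) + x = 2 x^{2} + x = x + 2 x^{2}$)
$\frac{T{\left(-209 \right)}}{47732} = \frac{\left(-209\right) \left(1 + 2 \left(-209\right)\right)}{47732} = - 209 \left(1 - 418\right) \frac{1}{47732} = \left(-209\right) \left(-417\right) \frac{1}{47732} = 87153 \cdot \frac{1}{47732} = \frac{87153}{47732}$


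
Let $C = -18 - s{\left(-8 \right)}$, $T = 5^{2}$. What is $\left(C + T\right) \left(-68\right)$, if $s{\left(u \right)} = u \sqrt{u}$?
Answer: $-476 - 1088 i \sqrt{2} \approx -476.0 - 1538.7 i$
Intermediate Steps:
$s{\left(u \right)} = u^{\frac{3}{2}}$
$T = 25$
$C = -18 + 16 i \sqrt{2}$ ($C = -18 - \left(-8\right)^{\frac{3}{2}} = -18 - - 16 i \sqrt{2} = -18 + 16 i \sqrt{2} \approx -18.0 + 22.627 i$)
$\left(C + T\right) \left(-68\right) = \left(\left(-18 + 16 i \sqrt{2}\right) + 25\right) \left(-68\right) = \left(7 + 16 i \sqrt{2}\right) \left(-68\right) = -476 - 1088 i \sqrt{2}$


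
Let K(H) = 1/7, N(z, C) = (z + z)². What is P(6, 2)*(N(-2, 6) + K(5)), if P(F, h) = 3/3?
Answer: 113/7 ≈ 16.143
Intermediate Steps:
N(z, C) = 4*z² (N(z, C) = (2*z)² = 4*z²)
K(H) = ⅐
P(F, h) = 1 (P(F, h) = 3*(⅓) = 1)
P(6, 2)*(N(-2, 6) + K(5)) = 1*(4*(-2)² + ⅐) = 1*(4*4 + ⅐) = 1*(16 + ⅐) = 1*(113/7) = 113/7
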